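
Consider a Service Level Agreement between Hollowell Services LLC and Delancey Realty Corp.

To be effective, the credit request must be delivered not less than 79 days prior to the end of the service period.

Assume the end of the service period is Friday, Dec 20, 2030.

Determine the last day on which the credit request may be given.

Oct 2, 2030

Dec 20, 2030 minus 79 days is Oct 2, 2030.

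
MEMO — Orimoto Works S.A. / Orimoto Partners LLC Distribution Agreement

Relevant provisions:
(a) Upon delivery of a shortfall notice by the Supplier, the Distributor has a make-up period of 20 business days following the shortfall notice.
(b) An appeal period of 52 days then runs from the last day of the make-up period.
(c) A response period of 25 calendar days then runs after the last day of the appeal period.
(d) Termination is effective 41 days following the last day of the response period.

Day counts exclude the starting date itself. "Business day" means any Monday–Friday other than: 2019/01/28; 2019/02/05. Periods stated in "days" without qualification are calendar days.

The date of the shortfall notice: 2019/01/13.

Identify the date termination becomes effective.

2019/06/10

From Sunday, 2019/01/13, 20 business days (Jan 14, Jan 15, Jan 16, Jan 17, …, Feb 8, Feb 11, Feb 12, skipping weekends and the listed holidays on Jan 28, Feb 5) brings us to Tuesday, 2019/02/12, which is the last day of the make-up period.
Adding 52 calendar days to 2019/02/12 gives 2019/04/05, which is the last day of the appeal period.
The last day of the response period: 25 calendar days after 2019/04/05 is 2019/04/30.
Adding 41 calendar days to 2019/04/30 gives 2019/06/10, which is the date termination becomes effective.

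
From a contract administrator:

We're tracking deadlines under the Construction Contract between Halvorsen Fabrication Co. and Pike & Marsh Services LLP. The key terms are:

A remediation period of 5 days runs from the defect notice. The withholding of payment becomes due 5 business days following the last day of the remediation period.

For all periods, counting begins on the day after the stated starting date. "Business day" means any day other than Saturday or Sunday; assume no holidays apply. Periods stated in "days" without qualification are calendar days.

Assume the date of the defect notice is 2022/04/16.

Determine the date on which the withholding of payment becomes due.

The last day of the remediation period: 2022/04/16 + 5 days = 2022/04/21.
The date on which the withholding of payment becomes due: 5 business days after Thursday, 2022/04/21, skipping weekends — Apr 22, Apr 25, Apr 26, Apr 27, Apr 28 — lands on Thursday, 2022/04/28.

2022/04/28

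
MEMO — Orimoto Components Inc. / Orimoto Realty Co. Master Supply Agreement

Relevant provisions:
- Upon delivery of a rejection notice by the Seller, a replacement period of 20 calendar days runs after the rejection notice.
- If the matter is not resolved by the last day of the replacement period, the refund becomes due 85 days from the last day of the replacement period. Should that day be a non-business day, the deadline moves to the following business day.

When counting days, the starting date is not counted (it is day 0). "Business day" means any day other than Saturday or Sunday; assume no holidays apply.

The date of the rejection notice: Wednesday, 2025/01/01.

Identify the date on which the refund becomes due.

The last day of the replacement period: 20 calendar days after 2025/01/01 is 2025/01/21.
The date on which the refund becomes due: 85 calendar days after 2025/01/21 is 2025/04/16. 2025/04/16 is a Wednesday, so no roll-forward applies.

2025/04/16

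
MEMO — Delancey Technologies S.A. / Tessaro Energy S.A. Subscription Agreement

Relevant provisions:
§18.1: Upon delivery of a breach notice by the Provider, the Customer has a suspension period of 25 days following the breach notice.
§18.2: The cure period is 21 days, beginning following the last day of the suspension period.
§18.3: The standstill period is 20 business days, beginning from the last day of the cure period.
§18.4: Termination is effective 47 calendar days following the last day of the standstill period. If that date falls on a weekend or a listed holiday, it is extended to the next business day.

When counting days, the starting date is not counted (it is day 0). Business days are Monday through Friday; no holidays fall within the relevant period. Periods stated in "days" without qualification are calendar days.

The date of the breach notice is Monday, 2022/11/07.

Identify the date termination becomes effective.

The last day of the suspension period: 2022/11/07 + 25 days = 2022/12/02.
Adding 21 calendar days to 2022/12/02 gives 2022/12/23, which is the last day of the cure period.
The last day of the standstill period: 20 business days after Friday, 2022/12/23, skipping weekends — Dec 26, Dec 27, Dec 28, Dec 29, …, Jan 18, Jan 19, Jan 20 — lands on Friday, 2023/01/20.
The date termination becomes effective: 47 calendar days after 2023/01/20 is 2023/03/08. 2023/03/08 is a Wednesday, so no roll-forward applies.

2023/03/08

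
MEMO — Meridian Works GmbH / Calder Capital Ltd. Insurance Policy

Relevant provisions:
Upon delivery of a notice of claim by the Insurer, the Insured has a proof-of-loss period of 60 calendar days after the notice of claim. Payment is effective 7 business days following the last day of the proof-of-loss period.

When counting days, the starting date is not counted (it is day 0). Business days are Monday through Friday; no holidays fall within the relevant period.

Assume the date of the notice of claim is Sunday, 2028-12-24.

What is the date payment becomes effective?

The last day of the proof-of-loss period: 2028-12-24 + 60 days = 2029-02-22.
The date payment becomes effective: 7 business days after Thursday, 2029-02-22, skipping weekends — Feb 23, Feb 26, Feb 27, Feb 28, Mar 1, Mar 2, Mar 5 — lands on Monday, 2029-03-05.

2029-03-05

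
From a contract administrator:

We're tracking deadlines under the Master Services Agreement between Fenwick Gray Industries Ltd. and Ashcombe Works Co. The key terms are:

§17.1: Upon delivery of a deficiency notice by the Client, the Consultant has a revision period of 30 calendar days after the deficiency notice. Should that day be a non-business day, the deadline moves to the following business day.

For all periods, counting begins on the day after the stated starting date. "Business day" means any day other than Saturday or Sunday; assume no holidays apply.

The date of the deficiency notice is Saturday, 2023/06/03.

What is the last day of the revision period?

2023/07/03

The last day of the revision period: 2023/06/03 + 30 days = 2023/07/03. 2023/07/03 is a Monday, so no roll-forward applies.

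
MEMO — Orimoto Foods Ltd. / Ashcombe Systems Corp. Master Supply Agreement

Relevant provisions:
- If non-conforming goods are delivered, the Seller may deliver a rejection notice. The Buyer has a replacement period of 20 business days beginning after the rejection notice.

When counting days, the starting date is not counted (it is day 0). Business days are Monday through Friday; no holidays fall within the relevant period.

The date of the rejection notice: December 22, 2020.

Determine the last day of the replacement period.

From Tuesday, December 22, 2020, 20 business days (Dec 23, Dec 24, Dec 25, Dec 28, …, Jan 15, Jan 18, Jan 19, skipping weekends) brings us to Tuesday, January 19, 2021, which is the last day of the replacement period.

January 19, 2021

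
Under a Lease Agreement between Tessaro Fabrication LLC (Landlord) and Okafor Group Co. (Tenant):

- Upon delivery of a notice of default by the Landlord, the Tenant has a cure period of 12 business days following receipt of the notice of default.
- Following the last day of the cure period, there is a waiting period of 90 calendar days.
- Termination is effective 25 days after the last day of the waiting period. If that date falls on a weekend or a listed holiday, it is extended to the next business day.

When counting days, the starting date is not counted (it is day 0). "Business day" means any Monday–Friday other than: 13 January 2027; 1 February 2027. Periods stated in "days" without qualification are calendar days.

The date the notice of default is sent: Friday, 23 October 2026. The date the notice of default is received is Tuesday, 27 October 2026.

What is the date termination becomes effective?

The last day of the cure period: counting 12 business days from Tuesday, 27 October 2026 (Oct 28, Oct 29, Oct 30, Nov 2, …, Nov 10, Nov 11, Nov 12, skipping weekends) reaches Thursday, 12 November 2026.
The last day of the waiting period: 90 calendar days after 12 November 2026 is 10 February 2027.
Adding 25 calendar days to 10 February 2027 gives 7 March 2027, which is the date termination becomes effective. That falls on a Sunday, so it rolls to the next business day, Monday, 8 March 2027.

8 March 2027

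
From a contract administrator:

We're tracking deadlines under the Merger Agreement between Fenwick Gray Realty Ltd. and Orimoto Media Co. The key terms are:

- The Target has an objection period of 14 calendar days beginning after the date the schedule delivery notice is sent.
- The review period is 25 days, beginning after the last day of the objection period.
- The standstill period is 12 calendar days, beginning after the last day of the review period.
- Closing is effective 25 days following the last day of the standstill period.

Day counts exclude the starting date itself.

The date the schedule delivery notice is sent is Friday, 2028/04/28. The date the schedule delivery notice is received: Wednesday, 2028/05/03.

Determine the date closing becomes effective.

2028/07/13

The last day of the objection period: 14 calendar days after 2028/04/28 is 2028/05/12.
The last day of the review period: 2028/05/12 + 25 days = 2028/06/06.
Adding 12 calendar days to 2028/06/06 gives 2028/06/18, which is the last day of the standstill period.
The date closing becomes effective: 2028/06/18 + 25 days = 2028/07/13.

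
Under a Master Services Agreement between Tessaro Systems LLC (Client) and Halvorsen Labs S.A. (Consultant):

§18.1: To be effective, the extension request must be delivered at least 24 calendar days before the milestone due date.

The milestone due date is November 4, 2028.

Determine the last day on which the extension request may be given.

Counting back 24 calendar days from November 4, 2028 gives October 11, 2028.

October 11, 2028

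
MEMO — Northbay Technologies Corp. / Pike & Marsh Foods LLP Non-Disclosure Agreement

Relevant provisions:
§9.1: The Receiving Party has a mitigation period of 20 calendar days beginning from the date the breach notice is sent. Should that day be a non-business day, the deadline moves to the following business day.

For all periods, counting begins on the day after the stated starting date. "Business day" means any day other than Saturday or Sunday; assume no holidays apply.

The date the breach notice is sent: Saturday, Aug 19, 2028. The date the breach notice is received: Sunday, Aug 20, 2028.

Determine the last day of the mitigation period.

The last day of the mitigation period: Aug 19, 2028 + 20 days = Sep 8, 2028. Sep 8, 2028 is a Friday, so no roll-forward applies.

Sep 8, 2028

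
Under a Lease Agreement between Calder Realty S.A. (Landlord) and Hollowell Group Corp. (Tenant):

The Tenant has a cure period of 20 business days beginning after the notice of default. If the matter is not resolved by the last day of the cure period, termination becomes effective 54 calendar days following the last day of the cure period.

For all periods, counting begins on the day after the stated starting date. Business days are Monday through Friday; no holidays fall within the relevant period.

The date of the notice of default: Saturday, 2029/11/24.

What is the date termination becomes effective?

The last day of the cure period: counting 20 business days from Saturday, 2029/11/24 (Nov 26, Nov 27, Nov 28, Nov 29, …, Dec 19, Dec 20, Dec 21, skipping weekends) reaches Friday, 2029/12/21.
The date termination becomes effective: 54 calendar days after 2029/12/21 is 2030/02/13.

2030/02/13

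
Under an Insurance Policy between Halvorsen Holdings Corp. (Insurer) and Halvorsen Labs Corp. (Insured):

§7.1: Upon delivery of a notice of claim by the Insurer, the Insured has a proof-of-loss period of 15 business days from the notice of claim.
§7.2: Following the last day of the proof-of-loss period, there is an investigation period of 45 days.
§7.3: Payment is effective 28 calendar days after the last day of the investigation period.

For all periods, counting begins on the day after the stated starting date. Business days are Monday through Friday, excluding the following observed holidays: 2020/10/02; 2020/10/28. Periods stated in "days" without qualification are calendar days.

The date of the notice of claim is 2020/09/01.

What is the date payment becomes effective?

2020/12/04

The last day of the proof-of-loss period: counting 15 business days from Tuesday, 2020/09/01 (Sep 2, Sep 3, Sep 4, Sep 7, …, Sep 18, Sep 21, Sep 22, skipping weekends) reaches Tuesday, 2020/09/22.
The last day of the investigation period: 45 calendar days after 2020/09/22 is 2020/11/06.
The date payment becomes effective: 2020/11/06 + 28 days = 2020/12/04.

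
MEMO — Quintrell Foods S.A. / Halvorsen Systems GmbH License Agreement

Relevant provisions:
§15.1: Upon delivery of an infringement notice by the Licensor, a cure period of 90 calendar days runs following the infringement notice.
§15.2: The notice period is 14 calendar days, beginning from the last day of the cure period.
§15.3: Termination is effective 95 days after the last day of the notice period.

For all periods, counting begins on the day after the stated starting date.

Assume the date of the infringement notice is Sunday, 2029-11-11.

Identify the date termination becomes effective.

2030-05-29

The last day of the cure period: 90 calendar days after 2029-11-11 is 2030-02-09.
The last day of the notice period: 14 calendar days after 2030-02-09 is 2030-02-23.
Adding 95 calendar days to 2030-02-23 gives 2030-05-29, which is the date termination becomes effective.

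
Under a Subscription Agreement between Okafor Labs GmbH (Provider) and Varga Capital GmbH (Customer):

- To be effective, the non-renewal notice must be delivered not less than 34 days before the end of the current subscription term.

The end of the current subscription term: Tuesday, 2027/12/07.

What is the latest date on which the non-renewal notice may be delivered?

2027/11/03

Counting back 34 calendar days from 2027/12/07 gives 2027/11/03.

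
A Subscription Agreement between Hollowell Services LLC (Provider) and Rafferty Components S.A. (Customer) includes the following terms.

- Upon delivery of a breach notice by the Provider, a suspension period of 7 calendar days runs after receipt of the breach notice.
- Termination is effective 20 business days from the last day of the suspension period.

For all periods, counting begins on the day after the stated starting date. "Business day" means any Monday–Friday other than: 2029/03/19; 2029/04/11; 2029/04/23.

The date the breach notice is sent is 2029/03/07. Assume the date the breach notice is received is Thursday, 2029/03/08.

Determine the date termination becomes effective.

2029/04/16

The last day of the suspension period: 2029/03/08 + 7 days = 2029/03/15.
The date termination becomes effective: counting 20 business days from Thursday, 2029/03/15 (Mar 16, Mar 20, Mar 21, Mar 22, …, Apr 12, Apr 13, Apr 16, skipping weekends and the listed holidays on Mar 19, Apr 11) reaches Monday, 2029/04/16.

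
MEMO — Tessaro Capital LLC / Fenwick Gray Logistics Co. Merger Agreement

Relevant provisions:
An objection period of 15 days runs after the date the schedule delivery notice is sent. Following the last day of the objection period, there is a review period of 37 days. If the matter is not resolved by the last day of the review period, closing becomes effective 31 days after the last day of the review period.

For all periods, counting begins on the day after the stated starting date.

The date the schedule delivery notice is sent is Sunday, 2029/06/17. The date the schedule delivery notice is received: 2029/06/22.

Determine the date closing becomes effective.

2029/09/08

Adding 15 calendar days to 2029/06/17 gives 2029/07/02, which is the last day of the objection period.
Adding 37 calendar days to 2029/07/02 gives 2029/08/08, which is the last day of the review period.
Adding 31 calendar days to 2029/08/08 gives 2029/09/08, which is the date closing becomes effective.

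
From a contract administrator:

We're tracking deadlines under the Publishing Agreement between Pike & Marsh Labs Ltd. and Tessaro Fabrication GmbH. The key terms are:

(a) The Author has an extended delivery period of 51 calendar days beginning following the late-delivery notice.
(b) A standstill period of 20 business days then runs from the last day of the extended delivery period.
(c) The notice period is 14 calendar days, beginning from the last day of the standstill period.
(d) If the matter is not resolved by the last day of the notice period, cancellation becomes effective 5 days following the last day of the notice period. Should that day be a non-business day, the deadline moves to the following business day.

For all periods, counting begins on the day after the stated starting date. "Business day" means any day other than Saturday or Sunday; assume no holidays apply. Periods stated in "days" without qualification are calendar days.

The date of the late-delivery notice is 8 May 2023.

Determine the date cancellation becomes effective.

14 August 2023

The last day of the extended delivery period: 51 calendar days after 8 May 2023 is 28 June 2023.
The last day of the standstill period: 20 business days after Wednesday, 28 June 2023, skipping weekends — Jun 29, Jun 30, Jul 3, Jul 4, …, Jul 24, Jul 25, Jul 26 — lands on Wednesday, 26 July 2023.
Adding 14 calendar days to 26 July 2023 gives 9 August 2023, which is the last day of the notice period.
Adding 5 calendar days to 9 August 2023 gives 14 August 2023, which is the date cancellation becomes effective. 14 August 2023 is a Monday, so no roll-forward applies.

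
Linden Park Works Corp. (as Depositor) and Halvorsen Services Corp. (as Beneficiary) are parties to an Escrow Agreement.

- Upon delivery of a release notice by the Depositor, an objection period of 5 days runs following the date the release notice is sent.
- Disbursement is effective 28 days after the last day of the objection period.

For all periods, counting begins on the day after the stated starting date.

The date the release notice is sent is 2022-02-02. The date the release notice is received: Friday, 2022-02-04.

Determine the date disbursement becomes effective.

The last day of the objection period: 5 calendar days after 2022-02-02 is 2022-02-07.
Adding 28 calendar days to 2022-02-07 gives 2022-03-07, which is the date disbursement becomes effective.

2022-03-07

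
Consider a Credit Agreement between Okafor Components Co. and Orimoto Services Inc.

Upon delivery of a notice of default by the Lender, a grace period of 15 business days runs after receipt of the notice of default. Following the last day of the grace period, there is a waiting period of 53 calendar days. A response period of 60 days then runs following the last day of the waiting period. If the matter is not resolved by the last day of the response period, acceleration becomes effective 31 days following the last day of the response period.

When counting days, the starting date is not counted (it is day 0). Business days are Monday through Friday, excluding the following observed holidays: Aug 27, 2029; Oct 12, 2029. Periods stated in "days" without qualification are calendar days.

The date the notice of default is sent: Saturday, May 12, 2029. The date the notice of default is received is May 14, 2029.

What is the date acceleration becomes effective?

The last day of the grace period: 15 business days after Monday, May 14, 2029, skipping weekends — May 15, May 16, May 17, May 18, …, May 31, Jun 1, Jun 4 — lands on Monday, Jun 4, 2029.
Adding 53 calendar days to Jun 4, 2029 gives Jul 27, 2029, which is the last day of the waiting period.
The last day of the response period: 60 calendar days after Jul 27, 2029 is Sep 25, 2029.
The date acceleration becomes effective: 31 calendar days after Sep 25, 2029 is Oct 26, 2029.

Oct 26, 2029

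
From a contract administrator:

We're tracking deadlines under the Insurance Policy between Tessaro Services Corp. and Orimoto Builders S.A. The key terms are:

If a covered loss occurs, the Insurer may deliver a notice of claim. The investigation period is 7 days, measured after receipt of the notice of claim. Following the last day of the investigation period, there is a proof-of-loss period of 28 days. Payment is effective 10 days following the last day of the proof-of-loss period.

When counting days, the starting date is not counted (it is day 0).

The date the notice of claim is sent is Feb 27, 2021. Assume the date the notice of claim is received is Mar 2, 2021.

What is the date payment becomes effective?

The last day of the investigation period: Mar 2, 2021 + 7 days = Mar 9, 2021.
The last day of the proof-of-loss period: Mar 9, 2021 + 28 days = Apr 6, 2021.
The date payment becomes effective: Apr 6, 2021 + 10 days = Apr 16, 2021.

Apr 16, 2021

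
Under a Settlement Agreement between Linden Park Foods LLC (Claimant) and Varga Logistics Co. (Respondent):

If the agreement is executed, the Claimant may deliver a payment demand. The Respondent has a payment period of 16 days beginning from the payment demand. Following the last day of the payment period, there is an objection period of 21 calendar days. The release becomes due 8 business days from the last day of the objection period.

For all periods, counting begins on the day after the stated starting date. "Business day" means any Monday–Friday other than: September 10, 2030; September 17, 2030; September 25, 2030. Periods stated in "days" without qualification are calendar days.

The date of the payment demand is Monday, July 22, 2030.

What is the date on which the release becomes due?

The last day of the payment period: 16 calendar days after July 22, 2030 is August 7, 2030.
Adding 21 calendar days to August 7, 2030 gives August 28, 2030, which is the last day of the objection period.
The date on which the release becomes due: 8 business days after Wednesday, August 28, 2030, skipping weekends — Aug 29, Aug 30, Sep 2, Sep 3, Sep 4, Sep 5, Sep 6, Sep 9 — lands on Monday, September 9, 2030.

September 9, 2030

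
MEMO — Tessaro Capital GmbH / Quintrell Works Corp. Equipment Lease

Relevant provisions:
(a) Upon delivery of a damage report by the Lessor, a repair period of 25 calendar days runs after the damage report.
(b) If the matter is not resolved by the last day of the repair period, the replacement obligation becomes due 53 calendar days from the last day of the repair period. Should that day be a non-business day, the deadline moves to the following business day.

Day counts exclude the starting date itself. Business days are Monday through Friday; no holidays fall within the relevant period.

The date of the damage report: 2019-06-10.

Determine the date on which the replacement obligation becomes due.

2019-08-27

The last day of the repair period: 2019-06-10 + 25 days = 2019-07-05.
Adding 53 calendar days to 2019-07-05 gives 2019-08-27, which is the date on which the replacement obligation becomes due. 2019-08-27 is a Tuesday, so no roll-forward applies.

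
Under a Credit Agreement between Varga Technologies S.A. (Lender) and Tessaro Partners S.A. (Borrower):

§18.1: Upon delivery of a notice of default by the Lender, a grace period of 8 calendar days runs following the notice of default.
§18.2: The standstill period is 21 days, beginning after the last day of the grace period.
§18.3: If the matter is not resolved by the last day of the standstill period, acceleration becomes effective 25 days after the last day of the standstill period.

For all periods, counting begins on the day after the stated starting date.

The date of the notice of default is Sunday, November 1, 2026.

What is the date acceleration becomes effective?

December 25, 2026

The last day of the grace period: 8 calendar days after November 1, 2026 is November 9, 2026.
The last day of the standstill period: November 9, 2026 + 21 days = November 30, 2026.
The date acceleration becomes effective: November 30, 2026 + 25 days = December 25, 2026.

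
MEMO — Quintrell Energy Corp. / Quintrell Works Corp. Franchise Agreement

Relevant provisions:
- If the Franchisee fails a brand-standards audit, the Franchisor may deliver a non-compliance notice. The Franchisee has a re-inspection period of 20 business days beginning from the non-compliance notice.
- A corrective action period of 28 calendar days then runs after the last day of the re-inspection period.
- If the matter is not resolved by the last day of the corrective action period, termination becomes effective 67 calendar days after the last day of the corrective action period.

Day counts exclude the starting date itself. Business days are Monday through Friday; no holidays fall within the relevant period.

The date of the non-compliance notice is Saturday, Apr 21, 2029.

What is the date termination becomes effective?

Aug 21, 2029

The last day of the re-inspection period: counting 20 business days from Saturday, Apr 21, 2029 (Apr 23, Apr 24, Apr 25, Apr 26, …, May 16, May 17, May 18, skipping weekends) reaches Friday, May 18, 2029.
Adding 28 calendar days to May 18, 2029 gives Jun 15, 2029, which is the last day of the corrective action period.
The date termination becomes effective: Jun 15, 2029 + 67 days = Aug 21, 2029.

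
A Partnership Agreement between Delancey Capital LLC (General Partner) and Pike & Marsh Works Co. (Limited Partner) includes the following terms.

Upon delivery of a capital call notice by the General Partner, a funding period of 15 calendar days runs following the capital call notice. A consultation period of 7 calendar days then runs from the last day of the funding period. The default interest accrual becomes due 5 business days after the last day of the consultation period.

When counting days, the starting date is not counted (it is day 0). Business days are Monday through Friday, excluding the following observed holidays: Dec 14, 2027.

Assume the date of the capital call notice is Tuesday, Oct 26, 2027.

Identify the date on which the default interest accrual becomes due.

Adding 15 calendar days to Oct 26, 2027 gives Nov 10, 2027, which is the last day of the funding period.
The last day of the consultation period: 7 calendar days after Nov 10, 2027 is Nov 17, 2027.
The date on which the default interest accrual becomes due: 5 business days after Wednesday, Nov 17, 2027, skipping weekends — Nov 18, Nov 19, Nov 22, Nov 23, Nov 24 — lands on Wednesday, Nov 24, 2027.

Nov 24, 2027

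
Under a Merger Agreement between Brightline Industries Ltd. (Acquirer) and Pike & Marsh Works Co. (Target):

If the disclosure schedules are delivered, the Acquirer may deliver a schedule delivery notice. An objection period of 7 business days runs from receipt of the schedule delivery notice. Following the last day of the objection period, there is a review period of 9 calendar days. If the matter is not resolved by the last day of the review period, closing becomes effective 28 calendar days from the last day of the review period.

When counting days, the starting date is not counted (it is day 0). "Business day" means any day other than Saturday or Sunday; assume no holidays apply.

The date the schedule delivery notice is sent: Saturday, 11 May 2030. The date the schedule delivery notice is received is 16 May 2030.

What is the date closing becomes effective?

3 July 2030

The last day of the objection period: counting 7 business days from Thursday, 16 May 2030 (May 17, May 20, May 21, May 22, May 23, May 24, May 27, skipping weekends) reaches Monday, 27 May 2030.
The last day of the review period: 9 calendar days after 27 May 2030 is 5 June 2030.
Adding 28 calendar days to 5 June 2030 gives 3 July 2030, which is the date closing becomes effective.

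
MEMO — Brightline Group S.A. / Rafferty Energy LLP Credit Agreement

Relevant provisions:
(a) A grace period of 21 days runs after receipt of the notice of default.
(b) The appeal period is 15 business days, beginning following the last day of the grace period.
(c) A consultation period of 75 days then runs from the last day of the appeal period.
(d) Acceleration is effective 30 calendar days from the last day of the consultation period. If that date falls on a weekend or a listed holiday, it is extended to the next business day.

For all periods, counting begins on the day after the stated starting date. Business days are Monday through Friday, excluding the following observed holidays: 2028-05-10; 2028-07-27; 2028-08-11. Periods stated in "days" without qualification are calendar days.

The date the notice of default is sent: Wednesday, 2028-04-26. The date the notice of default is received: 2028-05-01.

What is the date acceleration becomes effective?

Adding 21 calendar days to 2028-05-01 gives 2028-05-22, which is the last day of the grace period.
From Monday, 2028-05-22, 15 business days (May 23, May 24, May 25, May 26, …, Jun 8, Jun 9, Jun 12, skipping weekends) brings us to Monday, 2028-06-12, which is the last day of the appeal period.
The last day of the consultation period: 2028-06-12 + 75 days = 2028-08-26.
The date acceleration becomes effective: 2028-08-26 + 30 days = 2028-09-25. 2028-09-25 is a Monday and is not a listed holiday, so no roll-forward applies.

2028-09-25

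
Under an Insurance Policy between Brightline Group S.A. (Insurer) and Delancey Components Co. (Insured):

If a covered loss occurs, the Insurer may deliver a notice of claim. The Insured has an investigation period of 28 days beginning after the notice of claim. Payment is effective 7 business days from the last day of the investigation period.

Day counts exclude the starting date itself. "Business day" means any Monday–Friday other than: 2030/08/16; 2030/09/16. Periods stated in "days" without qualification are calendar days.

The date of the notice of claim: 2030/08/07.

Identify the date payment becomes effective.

The last day of the investigation period: 2030/08/07 + 28 days = 2030/09/04.
The date payment becomes effective: counting 7 business days from Wednesday, 2030/09/04 (Sep 5, Sep 6, Sep 9, Sep 10, Sep 11, Sep 12, Sep 13, skipping weekends) reaches Friday, 2030/09/13.

2030/09/13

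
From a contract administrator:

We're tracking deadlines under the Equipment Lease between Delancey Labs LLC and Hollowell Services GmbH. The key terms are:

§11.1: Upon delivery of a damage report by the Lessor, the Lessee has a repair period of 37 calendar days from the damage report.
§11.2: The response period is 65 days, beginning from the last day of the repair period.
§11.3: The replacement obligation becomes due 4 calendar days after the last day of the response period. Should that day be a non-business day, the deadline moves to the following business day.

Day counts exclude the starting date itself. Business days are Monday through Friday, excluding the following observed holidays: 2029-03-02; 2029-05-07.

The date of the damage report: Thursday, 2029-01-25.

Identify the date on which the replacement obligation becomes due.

2029-05-11

The last day of the repair period: 2029-01-25 + 37 days = 2029-03-03.
The last day of the response period: 65 calendar days after 2029-03-03 is 2029-05-07.
Adding 4 calendar days to 2029-05-07 gives 2029-05-11, which is the date on which the replacement obligation becomes due. 2029-05-11 is a Friday and is not a listed holiday, so no roll-forward applies.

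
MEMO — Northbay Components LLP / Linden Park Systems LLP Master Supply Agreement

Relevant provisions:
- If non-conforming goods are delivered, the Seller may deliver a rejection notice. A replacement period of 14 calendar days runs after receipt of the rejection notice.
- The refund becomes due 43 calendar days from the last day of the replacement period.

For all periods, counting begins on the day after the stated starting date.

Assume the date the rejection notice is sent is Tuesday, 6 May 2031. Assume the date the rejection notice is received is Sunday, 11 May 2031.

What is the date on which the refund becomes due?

7 July 2031

The last day of the replacement period: 11 May 2031 + 14 days = 25 May 2031.
Adding 43 calendar days to 25 May 2031 gives 7 July 2031, which is the date on which the refund becomes due.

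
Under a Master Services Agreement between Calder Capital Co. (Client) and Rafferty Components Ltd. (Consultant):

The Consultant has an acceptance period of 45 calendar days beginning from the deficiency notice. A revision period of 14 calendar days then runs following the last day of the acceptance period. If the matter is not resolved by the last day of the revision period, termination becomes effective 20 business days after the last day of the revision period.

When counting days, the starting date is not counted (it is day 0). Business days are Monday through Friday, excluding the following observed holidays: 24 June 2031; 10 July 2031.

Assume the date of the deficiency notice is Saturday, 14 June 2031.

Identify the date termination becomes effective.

9 September 2031

The last day of the acceptance period: 14 June 2031 + 45 days = 29 July 2031.
The last day of the revision period: 14 calendar days after 29 July 2031 is 12 August 2031.
The date termination becomes effective: counting 20 business days from Tuesday, 12 August 2031 (Aug 13, Aug 14, Aug 15, Aug 18, …, Sep 5, Sep 8, Sep 9, skipping weekends) reaches Tuesday, 9 September 2031.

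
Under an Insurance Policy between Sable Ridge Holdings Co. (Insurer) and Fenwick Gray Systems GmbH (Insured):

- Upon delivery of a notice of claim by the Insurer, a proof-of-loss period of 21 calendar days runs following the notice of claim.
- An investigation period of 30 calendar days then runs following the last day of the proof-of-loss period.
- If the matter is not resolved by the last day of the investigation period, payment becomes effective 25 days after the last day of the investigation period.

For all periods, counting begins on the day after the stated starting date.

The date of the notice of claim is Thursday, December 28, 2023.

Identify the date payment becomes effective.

March 13, 2024

Adding 21 calendar days to December 28, 2023 gives January 18, 2024, which is the last day of the proof-of-loss period.
The last day of the investigation period: January 18, 2024 + 30 days = February 17, 2024.
The date payment becomes effective: 25 calendar days after February 17, 2024 is March 13, 2024.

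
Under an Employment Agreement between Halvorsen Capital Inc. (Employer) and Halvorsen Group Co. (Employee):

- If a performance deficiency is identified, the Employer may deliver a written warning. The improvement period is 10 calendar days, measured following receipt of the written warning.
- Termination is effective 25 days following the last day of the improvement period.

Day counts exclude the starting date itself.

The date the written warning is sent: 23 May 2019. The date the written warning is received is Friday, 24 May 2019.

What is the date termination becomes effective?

The last day of the improvement period: 10 calendar days after 24 May 2019 is 3 June 2019.
The date termination becomes effective: 3 June 2019 + 25 days = 28 June 2019.

28 June 2019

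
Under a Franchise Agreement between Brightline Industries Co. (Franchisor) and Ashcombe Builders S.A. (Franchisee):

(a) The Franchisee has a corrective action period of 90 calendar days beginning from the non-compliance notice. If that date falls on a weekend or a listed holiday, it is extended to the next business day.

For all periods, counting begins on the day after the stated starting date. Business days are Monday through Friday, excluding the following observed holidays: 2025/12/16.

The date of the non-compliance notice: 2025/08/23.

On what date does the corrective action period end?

2025/11/21

The last day of the corrective action period: 90 calendar days after 2025/08/23 is 2025/11/21. 2025/11/21 is a Friday and is not a listed holiday, so no roll-forward applies.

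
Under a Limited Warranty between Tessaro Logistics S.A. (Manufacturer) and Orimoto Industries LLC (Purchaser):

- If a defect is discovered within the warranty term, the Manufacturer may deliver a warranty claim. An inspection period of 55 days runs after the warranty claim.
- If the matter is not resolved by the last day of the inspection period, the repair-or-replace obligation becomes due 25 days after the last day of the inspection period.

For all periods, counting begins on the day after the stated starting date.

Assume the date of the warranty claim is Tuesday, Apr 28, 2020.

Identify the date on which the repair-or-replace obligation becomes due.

Jul 17, 2020

The last day of the inspection period: 55 calendar days after Apr 28, 2020 is Jun 22, 2020.
The date on which the repair-or-replace obligation becomes due: Jun 22, 2020 + 25 days = Jul 17, 2020.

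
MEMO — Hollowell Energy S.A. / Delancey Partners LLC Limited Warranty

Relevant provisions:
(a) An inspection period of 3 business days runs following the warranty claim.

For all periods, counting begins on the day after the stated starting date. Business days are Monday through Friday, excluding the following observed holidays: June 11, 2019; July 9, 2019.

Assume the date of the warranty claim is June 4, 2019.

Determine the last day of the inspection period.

The last day of the inspection period: counting 3 business days from Tuesday, June 4, 2019 (Jun 5, Jun 6, Jun 7, skipping weekends) reaches Friday, June 7, 2019.

June 7, 2019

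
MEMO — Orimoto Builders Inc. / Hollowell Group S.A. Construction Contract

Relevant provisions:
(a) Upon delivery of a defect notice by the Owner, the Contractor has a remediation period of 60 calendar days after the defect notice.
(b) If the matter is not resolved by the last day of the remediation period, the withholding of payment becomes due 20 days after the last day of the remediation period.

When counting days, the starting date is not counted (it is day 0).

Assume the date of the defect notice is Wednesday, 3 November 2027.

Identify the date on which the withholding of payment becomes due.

22 January 2028

Adding 60 calendar days to 3 November 2027 gives 2 January 2028, which is the last day of the remediation period.
Adding 20 calendar days to 2 January 2028 gives 22 January 2028, which is the date on which the withholding of payment becomes due.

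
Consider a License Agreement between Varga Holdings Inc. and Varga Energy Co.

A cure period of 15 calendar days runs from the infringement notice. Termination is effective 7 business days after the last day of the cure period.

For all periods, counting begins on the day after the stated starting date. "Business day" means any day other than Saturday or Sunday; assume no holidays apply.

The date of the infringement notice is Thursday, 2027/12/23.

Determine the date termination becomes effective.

Adding 15 calendar days to 2027/12/23 gives 2028/01/07, which is the last day of the cure period.
From Friday, 2028/01/07, 7 business days (Jan 10, Jan 11, Jan 12, Jan 13, Jan 14, Jan 17, Jan 18, skipping weekends) brings us to Tuesday, 2028/01/18, which is the date termination becomes effective.

2028/01/18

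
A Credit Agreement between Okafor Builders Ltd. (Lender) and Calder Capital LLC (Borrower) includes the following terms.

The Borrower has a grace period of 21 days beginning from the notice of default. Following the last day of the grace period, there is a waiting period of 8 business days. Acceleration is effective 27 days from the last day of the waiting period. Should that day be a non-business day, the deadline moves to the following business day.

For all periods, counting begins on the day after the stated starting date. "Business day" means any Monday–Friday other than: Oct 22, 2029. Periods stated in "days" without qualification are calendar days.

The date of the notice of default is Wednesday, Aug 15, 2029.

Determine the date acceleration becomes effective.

Adding 21 calendar days to Aug 15, 2029 gives Sep 5, 2029, which is the last day of the grace period.
From Wednesday, Sep 5, 2029, 8 business days (Sep 6, Sep 7, Sep 10, Sep 11, Sep 12, Sep 13, Sep 14, Sep 17, skipping weekends) brings us to Monday, Sep 17, 2029, which is the last day of the waiting period.
The date acceleration becomes effective: Sep 17, 2029 + 27 days = Oct 14, 2029. That falls on a Sunday, so it rolls to the next business day, Monday, Oct 15, 2029.

Oct 15, 2029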